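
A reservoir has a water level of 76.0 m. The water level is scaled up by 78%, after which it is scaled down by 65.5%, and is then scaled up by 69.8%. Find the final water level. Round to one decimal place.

79.2 m

Apply the 78% increase: 76.0 × 1.78 = 135.28.
After the 65.5% decrease: 135.28 × 0.345 = 46.6716.
After the 69.8% increase: 46.6716 × 1.698 = 79.2483768 ≈ 79.2.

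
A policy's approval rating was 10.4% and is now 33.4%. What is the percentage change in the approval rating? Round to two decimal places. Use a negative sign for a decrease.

221.15%

The change is 33.4 − 10.4 = 23.0 percentage points.
Relative to the original 10.4%, that is 23.0 ÷ 10.4 ≈ 221.15%.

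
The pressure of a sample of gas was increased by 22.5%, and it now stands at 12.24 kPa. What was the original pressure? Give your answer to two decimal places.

The overall multiplier applied was 1.225.
So the original pressure was 12.24 ÷ 1.225 ≈ 9.99 kPa.

9.99 kPa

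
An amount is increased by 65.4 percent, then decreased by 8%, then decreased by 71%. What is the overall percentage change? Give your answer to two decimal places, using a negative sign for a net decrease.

The combined multiplier is 1.654 × 0.92 × 0.29 = 0.4412872.
That corresponds to a decrease of 55.87%.

-55.87%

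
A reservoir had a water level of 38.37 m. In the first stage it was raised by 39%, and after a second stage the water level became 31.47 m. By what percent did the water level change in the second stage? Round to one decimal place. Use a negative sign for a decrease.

-41.0%

After the first stage: 38.37 × 1.39 = 53.3343.
Second-stage multiplier: 31.47 ÷ 53.3343 ≈ 0.59005.
That is a change of -41.0%.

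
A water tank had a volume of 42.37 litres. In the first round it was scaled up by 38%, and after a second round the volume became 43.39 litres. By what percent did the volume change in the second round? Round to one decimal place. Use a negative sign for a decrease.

After the first round: 42.37 × 1.38 = 58.4706.
Second-round multiplier: 43.39 ÷ 58.4706 ≈ 0.74208.
That is a change of -25.8%.

-25.8%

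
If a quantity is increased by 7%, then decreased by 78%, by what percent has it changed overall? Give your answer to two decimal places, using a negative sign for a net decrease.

-76.46%

A 7% increase multiplies by 1.07.
Then a 78% decrease: 1.07 × 0.22 = 0.2354.
Overall factor 0.2354, i.e. -76.46%.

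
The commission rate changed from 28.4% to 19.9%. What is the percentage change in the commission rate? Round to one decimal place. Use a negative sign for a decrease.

The change is 19.9 − 28.4 = -8.5 percentage points.
Relative to the original 28.4%, that is -8.5 ÷ 28.4 ≈ -29.9%.

-29.9%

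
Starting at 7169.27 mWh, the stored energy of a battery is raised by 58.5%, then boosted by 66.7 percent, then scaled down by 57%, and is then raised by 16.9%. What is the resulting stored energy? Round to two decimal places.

9521.88 mWh

Each change multiplies by a factor: 1.585 × 1.667 × 0.43 × 1.169 = 1.32815216065.
7169.27 × 1.32815216065 = 9521.8814407832255 ≈ 9521.88.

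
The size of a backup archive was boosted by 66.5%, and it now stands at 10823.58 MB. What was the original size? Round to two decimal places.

The overall multiplier applied was 1.665.
So the original size was 10823.58 ÷ 1.665 ≈ 6500.65 MB.

6500.65 MB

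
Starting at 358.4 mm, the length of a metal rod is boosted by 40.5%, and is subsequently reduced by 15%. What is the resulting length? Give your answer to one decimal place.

428.0 mm

Each change multiplies by a factor: 1.405 × 0.85 = 1.19425.
358.4 × 1.19425 = 428.0192 ≈ 428.0.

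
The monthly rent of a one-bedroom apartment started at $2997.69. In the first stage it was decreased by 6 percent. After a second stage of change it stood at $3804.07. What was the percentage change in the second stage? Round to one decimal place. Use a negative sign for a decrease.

35.0%

After the first stage: $2997.69 × 0.94 = $2817.8286.
Second-stage multiplier: $3804.07 ÷ $2817.8286 ≈ 1.35.
That is a change of 35.0%.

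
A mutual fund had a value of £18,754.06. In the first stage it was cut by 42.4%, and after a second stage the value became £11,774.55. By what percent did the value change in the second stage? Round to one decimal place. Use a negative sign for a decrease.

After the first stage: £18,754.06 × 0.576 = £10802.33856.
Second-stage multiplier: £11,774.55 ÷ £10802.33856 ≈ 1.09.
That is a change of 9.0%.

9.0%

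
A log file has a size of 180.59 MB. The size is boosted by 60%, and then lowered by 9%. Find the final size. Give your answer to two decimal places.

262.94 MB

Each change multiplies by a factor: 1.6 × 0.91 = 1.456.
180.59 × 1.456 = 262.93904 ≈ 262.94.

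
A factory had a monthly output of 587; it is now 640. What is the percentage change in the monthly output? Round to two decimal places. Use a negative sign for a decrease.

Change: 640 − 587 = 53.
Relative to the original: 53 ÷ 587 ≈ 9.03%.

9.03%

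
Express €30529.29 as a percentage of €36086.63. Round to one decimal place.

84.6%

€30529.29 ÷ €36086.63 ≈ 84.6%.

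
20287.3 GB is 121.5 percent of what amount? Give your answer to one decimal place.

16697.4 GB

20287.3 GB ÷ 1.215 ≈ 16697.4 GB.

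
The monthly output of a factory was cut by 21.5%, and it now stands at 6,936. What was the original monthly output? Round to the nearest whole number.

The overall multiplier applied was 0.785.
So the original monthly output was 6,936 ÷ 0.785 ≈ 8,836.

8,836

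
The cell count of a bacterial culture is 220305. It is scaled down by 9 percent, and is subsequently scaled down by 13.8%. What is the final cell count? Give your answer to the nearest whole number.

Apply the 9% decrease: 220305 × 0.91 = 200477.55.
After the 13.8% decrease: 200477.55 × 0.862 = 172811.6481 ≈ 172812.

172812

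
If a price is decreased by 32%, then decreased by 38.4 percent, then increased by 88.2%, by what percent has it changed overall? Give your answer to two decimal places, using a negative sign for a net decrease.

The combined multiplier is 0.68 × 0.616 × 1.882 = 0.78833216.
That corresponds to a decrease of 21.17%.

-21.17%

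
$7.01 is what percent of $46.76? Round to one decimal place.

$7.01 ÷ $46.76 ≈ 15.0%.

15.0%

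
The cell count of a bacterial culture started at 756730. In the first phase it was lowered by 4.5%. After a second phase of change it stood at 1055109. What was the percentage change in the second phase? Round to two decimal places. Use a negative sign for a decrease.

After the first phase: 756730 × 0.955 = 722677.15.
Second-phase multiplier: 1055109 ÷ 722677.15 ≈ 1.46.
That is a change of 46.00%.

46.00%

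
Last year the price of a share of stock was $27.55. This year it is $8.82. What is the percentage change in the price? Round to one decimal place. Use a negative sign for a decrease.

-68.0%

Change: $8.82 − $27.55 = -$18.73.
Relative to the original: -$18.73 ÷ $27.55 ≈ -68.0%.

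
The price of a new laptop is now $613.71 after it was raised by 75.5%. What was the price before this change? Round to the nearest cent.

$349.69

The overall multiplier applied was 1.755.
So the original price was $613.71 ÷ 1.755 ≈ $349.69.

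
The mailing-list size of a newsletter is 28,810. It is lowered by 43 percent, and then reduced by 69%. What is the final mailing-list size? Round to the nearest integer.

Each change multiplies by a factor: 0.57 × 0.31 = 0.1767.
28,810 × 0.1767 = 5090.727 ≈ 5,091.

5,091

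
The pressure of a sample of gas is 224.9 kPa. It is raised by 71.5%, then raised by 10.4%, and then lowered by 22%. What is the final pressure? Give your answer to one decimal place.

332.1 kPa

Each change multiplies by a factor: 1.715 × 1.104 × 0.78 = 1.4768208.
224.9 × 1.4768208 = 332.13699792 ≈ 332.1.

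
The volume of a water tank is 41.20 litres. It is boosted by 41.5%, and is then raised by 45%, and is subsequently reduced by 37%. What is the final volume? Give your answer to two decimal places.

Each change multiplies by a factor: 1.415 × 1.45 × 0.63 = 1.2926025.
41.20 × 1.2926025 = 53.255223 ≈ 53.26.

53.26 litres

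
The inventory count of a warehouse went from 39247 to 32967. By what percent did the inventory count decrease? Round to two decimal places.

Change: 32967 − 39247 = -6280.
Relative to the original: -6280 ÷ 39247 ≈ -16.00%.
So the inventory count decreased by 16.00%.

16.00%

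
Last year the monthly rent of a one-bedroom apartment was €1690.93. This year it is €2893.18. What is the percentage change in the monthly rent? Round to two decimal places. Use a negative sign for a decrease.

Change: €2893.18 − €1690.93 = €1202.25.
Relative to the original: €1202.25 ÷ €1690.93 ≈ 71.10%.

71.10%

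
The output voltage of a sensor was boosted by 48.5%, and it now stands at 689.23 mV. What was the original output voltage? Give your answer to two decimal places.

The overall multiplier applied was 1.485.
So the original output voltage was 689.23 ÷ 1.485 ≈ 464.13 mV.

464.13 mV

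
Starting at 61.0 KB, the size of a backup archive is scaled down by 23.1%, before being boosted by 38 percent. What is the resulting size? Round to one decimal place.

64.7 KB

Each change multiplies by a factor: 0.769 × 1.38 = 1.06122.
61.0 × 1.06122 = 64.73442 ≈ 64.7.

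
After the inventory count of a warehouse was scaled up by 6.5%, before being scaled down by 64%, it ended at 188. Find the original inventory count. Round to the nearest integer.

490

Undoing the 64% decrease: 188 ÷ 0.36 ≈ 522.222222.
Undoing the 6.5% increase: 522.222222 ÷ 1.065 ≈ 490.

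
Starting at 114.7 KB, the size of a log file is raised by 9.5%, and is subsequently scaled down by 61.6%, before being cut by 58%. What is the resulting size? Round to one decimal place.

After the 9.5% increase: 114.7 × 1.095 = 125.5965.
Apply the 61.6% decrease: 125.5965 × 0.384 = 48.229056.
Apply the 58% decrease: 48.229056 × 0.42 = 20.25620352 ≈ 20.3.

20.3 KB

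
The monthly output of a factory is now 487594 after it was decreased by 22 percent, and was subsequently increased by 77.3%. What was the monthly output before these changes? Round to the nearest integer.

352578

The overall multiplier applied was 0.78 × 1.773 = 1.38294.
So the original monthly output was 487594 ÷ 1.38294 ≈ 352578.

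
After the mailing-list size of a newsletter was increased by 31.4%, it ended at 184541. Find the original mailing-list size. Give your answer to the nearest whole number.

140442

The overall multiplier applied was 1.314.
So the original mailing-list size was 184541 ÷ 1.314 ≈ 140442.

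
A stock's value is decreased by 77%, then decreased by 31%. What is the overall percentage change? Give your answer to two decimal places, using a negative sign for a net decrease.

-84.13%

A 77% decrease multiplies by 0.23.
Then a 31% decrease: 0.23 × 0.69 = 0.1587.
Overall factor 0.1587, i.e. -84.13%.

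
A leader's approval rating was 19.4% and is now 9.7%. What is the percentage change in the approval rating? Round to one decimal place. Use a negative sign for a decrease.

-50.0%

The change is 9.7 − 19.4 = -9.7 percentage points.
Relative to the original 19.4%, that is -9.7 ÷ 19.4 = -50.0%.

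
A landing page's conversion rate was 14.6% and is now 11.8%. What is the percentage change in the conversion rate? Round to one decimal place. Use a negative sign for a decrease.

-19.2%

The change is 11.8 − 14.6 = -2.8 percentage points.
Relative to the original 14.6%, that is -2.8 ÷ 14.6 ≈ -19.2%.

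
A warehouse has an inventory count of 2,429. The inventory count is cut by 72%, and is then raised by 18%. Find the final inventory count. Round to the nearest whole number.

Each change multiplies by a factor: 0.28 × 1.18 = 0.3304.
2,429 × 0.3304 = 802.5416 ≈ 803.

803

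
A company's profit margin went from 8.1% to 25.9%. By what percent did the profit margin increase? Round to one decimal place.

219.8%

The change is 25.9 − 8.1 = 17.8 percentage points.
Relative to the original 8.1%, that is 17.8 ÷ 8.1 ≈ 219.8%.
So the profit margin rose by 219.8%.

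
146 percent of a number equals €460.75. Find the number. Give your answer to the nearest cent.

€315.58

€460.75 ÷ 1.46 ≈ €315.58.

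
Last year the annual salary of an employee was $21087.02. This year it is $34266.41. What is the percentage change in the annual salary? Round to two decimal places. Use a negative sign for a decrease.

Change: $34266.41 − $21087.02 = $13179.39.
Relative to the original: $13179.39 ÷ $21087.02 ≈ 62.50%.

62.50%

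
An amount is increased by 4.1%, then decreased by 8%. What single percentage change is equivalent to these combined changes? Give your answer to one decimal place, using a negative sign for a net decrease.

-4.2%

The combined multiplier is 1.041 × 0.92 = 0.95772.
That corresponds to a decrease of 4.2%.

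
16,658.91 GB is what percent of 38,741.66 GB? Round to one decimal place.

43.0%

16,658.91 GB ÷ 38,741.66 GB ≈ 43.0%.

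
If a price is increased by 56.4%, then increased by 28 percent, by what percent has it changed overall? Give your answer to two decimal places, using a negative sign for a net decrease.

A 56.4% increase multiplies by 1.564.
Then a 28% increase: 1.564 × 1.28 = 2.00192.
Overall factor 2.00192, i.e. 100.19%.

100.19%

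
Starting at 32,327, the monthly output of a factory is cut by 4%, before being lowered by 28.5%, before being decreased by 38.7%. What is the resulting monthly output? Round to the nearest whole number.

13,602

4% decrease: 32,327 × 0.96 = 31033.92.
Apply the 28.5% decrease: 31033.92 × 0.715 = 22189.2528.
After the 38.7% decrease: 22189.2528 × 0.613 = 13602.0119664 ≈ 13,602.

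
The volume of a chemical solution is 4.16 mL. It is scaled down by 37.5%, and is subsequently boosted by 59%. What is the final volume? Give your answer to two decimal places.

4.13 mL

After the 37.5% decrease: 4.16 × 0.625 = 2.6.
59% increase: 2.6 × 1.59 = 4.134 ≈ 4.13.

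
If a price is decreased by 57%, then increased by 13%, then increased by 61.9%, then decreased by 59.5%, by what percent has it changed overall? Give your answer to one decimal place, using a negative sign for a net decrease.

The combined multiplier is 0.43 × 1.13 × 1.619 × 0.405 = 0.3186022005.
That corresponds to a decrease of 68.1%.

-68.1%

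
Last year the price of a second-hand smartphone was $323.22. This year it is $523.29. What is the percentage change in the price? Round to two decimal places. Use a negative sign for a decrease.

61.90%

Change: $523.29 − $323.22 = $200.07.
Relative to the original: $200.07 ÷ $323.22 ≈ 61.90%.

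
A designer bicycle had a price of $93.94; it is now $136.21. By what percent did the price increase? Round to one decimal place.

Change: $136.21 − $93.94 = $42.27.
Relative to the original: $42.27 ÷ $93.94 ≈ 45.0%.
So the price increased by 45.0%.

45.0%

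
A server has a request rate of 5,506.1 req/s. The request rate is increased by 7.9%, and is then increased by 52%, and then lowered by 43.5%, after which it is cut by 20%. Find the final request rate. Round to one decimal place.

4,081.8 req/s

After the 7.9% increase: 5,506.1 × 1.079 = 5941.0819.
After the 52% increase: 5941.0819 × 1.52 = 9030.444488.
Apply the 43.5% decrease: 9030.444488 × 0.565 = 5102.20113572.
Apply the 20% decrease: 5102.20113572 × 0.8 = 4081.760908576 ≈ 4,081.8.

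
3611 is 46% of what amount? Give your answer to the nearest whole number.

3611 ÷ 0.46 = 7850.

7850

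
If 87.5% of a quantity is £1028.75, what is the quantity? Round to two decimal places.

£1175.71

£1028.75 ÷ 0.875 ≈ £1175.71.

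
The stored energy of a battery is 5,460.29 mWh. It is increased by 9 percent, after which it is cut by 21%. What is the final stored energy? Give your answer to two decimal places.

4,701.86 mWh

Each change multiplies by a factor: 1.09 × 0.79 = 0.8611.
5,460.29 × 0.8611 = 4701.855719 ≈ 4,701.86.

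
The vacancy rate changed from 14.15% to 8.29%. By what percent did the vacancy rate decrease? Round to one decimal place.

41.4%

The change is 8.29 − 14.15 = -5.86 percentage points.
Relative to the original 14.15%, that is -5.86 ÷ 14.15 ≈ -41.4%.
So the vacancy rate fell by 41.4%.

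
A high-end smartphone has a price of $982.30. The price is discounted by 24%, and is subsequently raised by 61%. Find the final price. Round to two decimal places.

24% decrease: $982.30 × 0.76 = $746.548.
61% increase: $746.548 × 1.61 = $1201.94228 ≈ $1201.94.

$1201.94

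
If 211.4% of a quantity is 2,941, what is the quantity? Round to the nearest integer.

1,391

2,941 ÷ 2.114 ≈ 1,391.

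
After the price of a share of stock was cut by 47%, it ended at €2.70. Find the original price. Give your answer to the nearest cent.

The overall multiplier applied was 0.53.
So the original price was €2.70 ÷ 0.53 ≈ €5.09.

€5.09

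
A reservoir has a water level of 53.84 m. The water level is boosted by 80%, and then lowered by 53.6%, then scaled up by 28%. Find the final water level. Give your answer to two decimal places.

57.56 m

Each change multiplies by a factor: 1.8 × 0.464 × 1.28 = 1.069056.
53.84 × 1.069056 = 57.55797504 ≈ 57.56.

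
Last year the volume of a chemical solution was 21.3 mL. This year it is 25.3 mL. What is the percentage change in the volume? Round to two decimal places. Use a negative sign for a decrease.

Change: 25.3 − 21.3 = 4.0.
Relative to the original: 4.0 ÷ 21.3 ≈ 18.78%.

18.78%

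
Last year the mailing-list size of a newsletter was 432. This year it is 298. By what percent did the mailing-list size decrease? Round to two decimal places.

Change: 298 − 432 = -134.
Relative to the original: -134 ÷ 432 ≈ -31.02%.
So the mailing-list size decreased by 31.02%.

31.02%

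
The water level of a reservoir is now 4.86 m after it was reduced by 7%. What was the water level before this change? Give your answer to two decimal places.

5.23 m

The overall multiplier applied was 0.93.
So the original water level was 4.86 ÷ 0.93 ≈ 5.23 m.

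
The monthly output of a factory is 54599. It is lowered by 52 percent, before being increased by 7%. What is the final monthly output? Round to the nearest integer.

Each change multiplies by a factor: 0.48 × 1.07 = 0.5136.
54599 × 0.5136 = 28042.0464 ≈ 28042.

28042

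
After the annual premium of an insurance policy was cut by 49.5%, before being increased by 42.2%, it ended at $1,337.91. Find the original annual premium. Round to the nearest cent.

Undoing the 42.2% increase: $1,337.91 ÷ 1.422 ≈ $940.864979.
Undoing the 49.5% decrease: $940.864979 ÷ 0.505 ≈ $1,863.10.

$1,863.10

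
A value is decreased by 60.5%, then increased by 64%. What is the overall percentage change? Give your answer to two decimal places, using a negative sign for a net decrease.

The combined multiplier is 0.395 × 1.64 = 0.6478.
That corresponds to a decrease of 35.22%.

-35.22%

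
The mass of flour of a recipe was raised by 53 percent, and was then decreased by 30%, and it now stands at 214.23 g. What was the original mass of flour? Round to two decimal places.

200.03 g

The overall multiplier applied was 1.53 × 0.7 = 1.071.
So the original mass of flour was 214.23 ÷ 1.071 ≈ 200.03 g.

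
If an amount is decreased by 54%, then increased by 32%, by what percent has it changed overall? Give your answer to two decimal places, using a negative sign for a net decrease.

-39.28%

A 54% decrease multiplies by 0.46.
Then a 32% increase: 0.46 × 1.32 = 0.6072.
Overall factor 0.6072, i.e. -39.28%.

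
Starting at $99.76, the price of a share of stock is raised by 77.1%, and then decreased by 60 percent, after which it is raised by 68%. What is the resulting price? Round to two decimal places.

$118.73

Each change multiplies by a factor: 1.771 × 0.4 × 1.68 = 1.190112.
$99.76 × 1.190112 = $118.72557312 ≈ $118.73.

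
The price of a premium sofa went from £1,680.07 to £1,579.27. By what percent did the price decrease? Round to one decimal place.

Change: £1,579.27 − £1,680.07 = -£100.80.
Relative to the original: -£100.80 ÷ £1,680.07 ≈ -6.0%.
So the price decreased by 6.0%.

6.0%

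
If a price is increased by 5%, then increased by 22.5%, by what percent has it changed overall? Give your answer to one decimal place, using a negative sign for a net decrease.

28.6%

The combined multiplier is 1.05 × 1.225 = 1.28625.
That corresponds to an increase of 28.6%.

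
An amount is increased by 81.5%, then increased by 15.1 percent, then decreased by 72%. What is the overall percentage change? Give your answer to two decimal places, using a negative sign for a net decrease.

-41.51%

The combined multiplier is 1.815 × 1.151 × 0.28 = 0.5849382.
That corresponds to a decrease of 41.51%.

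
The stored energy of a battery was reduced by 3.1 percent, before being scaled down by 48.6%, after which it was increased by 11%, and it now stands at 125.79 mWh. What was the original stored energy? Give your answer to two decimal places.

Undoing the 11% increase: 125.79 ÷ 1.11 ≈ 113.324324.
Undoing the 48.6% decrease: 113.324324 ÷ 0.514 ≈ 220.475339.
Undoing the 3.1% decrease: 220.475339 ÷ 0.969 ≈ 227.53 mWh.

227.53 mWh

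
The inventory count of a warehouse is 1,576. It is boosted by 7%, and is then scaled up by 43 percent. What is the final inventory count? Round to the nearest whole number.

Each change multiplies by a factor: 1.07 × 1.43 = 1.5301.
1,576 × 1.5301 = 2411.4376 ≈ 2,411.

2,411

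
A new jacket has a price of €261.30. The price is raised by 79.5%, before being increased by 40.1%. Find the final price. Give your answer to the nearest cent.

€657.12

After the 79.5% increase: €261.30 × 1.795 = €469.0335.
Apply the 40.1% increase: €469.0335 × 1.401 = €657.1159335 ≈ €657.12.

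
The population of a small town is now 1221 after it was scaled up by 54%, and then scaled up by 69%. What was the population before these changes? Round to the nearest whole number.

The overall multiplier applied was 1.54 × 1.69 = 2.6026.
So the original population was 1221 ÷ 2.6026 ≈ 469.

469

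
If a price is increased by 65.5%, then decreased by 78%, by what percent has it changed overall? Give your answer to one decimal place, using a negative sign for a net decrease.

The combined multiplier is 1.655 × 0.22 = 0.3641.
That corresponds to a decrease of 63.6%.

-63.6%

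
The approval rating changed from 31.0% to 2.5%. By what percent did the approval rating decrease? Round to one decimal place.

The change is 2.5 − 31.0 = -28.5 percentage points.
Relative to the original 31.0%, that is -28.5 ÷ 31.0 ≈ -91.9%.
So the approval rating fell by 91.9%.

91.9%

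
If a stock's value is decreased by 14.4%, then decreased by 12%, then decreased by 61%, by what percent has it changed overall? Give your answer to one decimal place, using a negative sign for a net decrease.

A 14.4% decrease multiplies by 0.856.
Then a 12% decrease: 0.856 × 0.88 = 0.75328.
Then a 61% decrease: 0.75328 × 0.39 = 0.2937792.
Overall factor 0.2937792, i.e. -70.6%.

-70.6%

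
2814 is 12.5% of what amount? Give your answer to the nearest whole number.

2814 ÷ 0.125 = 22512.

22512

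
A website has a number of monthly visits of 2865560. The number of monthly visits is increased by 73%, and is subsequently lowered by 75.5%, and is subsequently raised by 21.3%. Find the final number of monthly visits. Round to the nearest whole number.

1473271

73% increase: 2865560 × 1.73 = 4957418.8.
75.5% decrease: 4957418.8 × 0.245 = 1214567.606.
After the 21.3% increase: 1214567.606 × 1.213 = 1473270.506078 ≈ 1473271.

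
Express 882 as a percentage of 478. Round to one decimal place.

184.5%

882 ÷ 478 ≈ 184.5%.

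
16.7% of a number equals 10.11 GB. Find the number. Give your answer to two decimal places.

10.11 GB ÷ 0.167 ≈ 60.54 GB.

60.54 GB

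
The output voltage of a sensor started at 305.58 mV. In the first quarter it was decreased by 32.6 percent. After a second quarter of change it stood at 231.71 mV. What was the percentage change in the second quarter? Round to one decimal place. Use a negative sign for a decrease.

After the first quarter: 305.58 × 0.674 = 205.96092.
Second-quarter multiplier: 231.71 ÷ 205.96092 ≈ 1.12502.
That is a change of 12.5%.

12.5%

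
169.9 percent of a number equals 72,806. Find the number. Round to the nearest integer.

72,806 ÷ 1.699 ≈ 42,852.

42,852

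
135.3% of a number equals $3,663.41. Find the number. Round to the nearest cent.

$2,707.62

$3,663.41 ÷ 1.353 ≈ $2,707.62.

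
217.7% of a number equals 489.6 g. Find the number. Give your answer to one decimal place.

489.6 g ÷ 2.177 ≈ 224.9 g.

224.9 g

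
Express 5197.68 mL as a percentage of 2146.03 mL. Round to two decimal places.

242.20%

5197.68 mL ÷ 2146.03 mL ≈ 242.20%.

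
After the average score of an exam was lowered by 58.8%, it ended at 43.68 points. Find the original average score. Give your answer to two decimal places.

106.02 points

The overall multiplier applied was 0.412.
So the original average score was 43.68 ÷ 0.412 ≈ 106.02 points.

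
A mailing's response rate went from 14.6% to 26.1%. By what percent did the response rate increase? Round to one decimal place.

78.8%

The change is 26.1 − 14.6 = 11.5 percentage points.
Relative to the original 14.6%, that is 11.5 ÷ 14.6 ≈ 78.8%.
So the response rate rose by 78.8%.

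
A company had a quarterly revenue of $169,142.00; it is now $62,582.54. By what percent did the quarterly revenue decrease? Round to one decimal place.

63.0%

Change: $62,582.54 − $169,142.00 = -$106,559.46.
Relative to the original: -$106,559.46 ÷ $169,142.00 = -63.0%.
So the quarterly revenue decreased by 63.0%.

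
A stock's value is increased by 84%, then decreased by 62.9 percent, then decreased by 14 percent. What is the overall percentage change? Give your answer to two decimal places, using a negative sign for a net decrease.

-41.29%

The combined multiplier is 1.84 × 0.371 × 0.86 = 0.5870704.
That corresponds to a decrease of 41.29%.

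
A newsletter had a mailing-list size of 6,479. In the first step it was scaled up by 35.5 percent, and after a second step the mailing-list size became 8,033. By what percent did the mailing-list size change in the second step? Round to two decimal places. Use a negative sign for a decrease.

After the first step: 6,479 × 1.355 = 8779.045.
Second-step multiplier: 8,033 ÷ 8779.045 ≈ 0.91502.
That is a change of -8.50%.

-8.50%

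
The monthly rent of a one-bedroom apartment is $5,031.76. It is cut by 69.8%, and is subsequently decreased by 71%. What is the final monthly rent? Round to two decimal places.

Each change multiplies by a factor: 0.302 × 0.29 = 0.08758.
$5,031.76 × 0.08758 = $440.6815408 ≈ $440.68.

$440.68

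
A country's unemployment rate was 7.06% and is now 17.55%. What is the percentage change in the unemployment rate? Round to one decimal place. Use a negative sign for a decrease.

148.6%

The change is 17.55 − 7.06 = 10.49 percentage points.
Relative to the original 7.06%, that is 10.49 ÷ 7.06 ≈ 148.6%.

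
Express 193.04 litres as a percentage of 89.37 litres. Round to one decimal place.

193.04 litres ÷ 89.37 litres ≈ 216.0%.

216.0%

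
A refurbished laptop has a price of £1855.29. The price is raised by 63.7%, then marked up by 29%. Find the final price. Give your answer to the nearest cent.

Each change multiplies by a factor: 1.637 × 1.29 = 2.11173.
£1855.29 × 2.11173 = £3917.8715517 ≈ £3917.87.

£3917.87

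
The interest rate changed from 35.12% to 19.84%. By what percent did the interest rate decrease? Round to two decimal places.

43.51%

The change is 19.84 − 35.12 = -15.28 percentage points.
Relative to the original 35.12%, that is -15.28 ÷ 35.12 ≈ -43.51%.
So the interest rate fell by 43.51%.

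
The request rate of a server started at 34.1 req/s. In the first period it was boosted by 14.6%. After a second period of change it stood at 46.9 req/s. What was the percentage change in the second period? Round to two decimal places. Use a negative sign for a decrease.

After the first period: 34.1 × 1.146 = 39.0786.
Second-period multiplier: 46.9 ÷ 39.0786 ≈ 1.200145.
That is a change of 20.01%.

20.01%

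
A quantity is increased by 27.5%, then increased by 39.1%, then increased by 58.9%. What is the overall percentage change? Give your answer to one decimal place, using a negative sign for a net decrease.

A 27.5% increase multiplies by 1.275.
Then a 39.1% increase: 1.275 × 1.391 = 1.773525.
Then a 58.9% increase: 1.773525 × 1.589 = 2.818131225.
Overall factor 2.818131225, i.e. 181.8%.

181.8%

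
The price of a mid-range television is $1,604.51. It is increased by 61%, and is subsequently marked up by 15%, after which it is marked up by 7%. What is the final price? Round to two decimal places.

$3,178.70

Each change multiplies by a factor: 1.61 × 1.15 × 1.07 = 1.981105.
$1,604.51 × 1.981105 = $3178.70278355 ≈ $3,178.70.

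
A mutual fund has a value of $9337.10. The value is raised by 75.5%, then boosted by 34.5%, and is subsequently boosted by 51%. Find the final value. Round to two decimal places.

Apply the 75.5% increase: $9337.10 × 1.755 = $16386.6105.
After the 34.5% increase: $16386.6105 × 1.345 = $22039.9911225.
After the 51% increase: $22039.9911225 × 1.51 = $33280.386594975 ≈ $33280.39.

$33280.39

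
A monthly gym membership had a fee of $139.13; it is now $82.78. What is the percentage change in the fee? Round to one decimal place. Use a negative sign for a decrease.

Change: $82.78 − $139.13 = -$56.35.
Relative to the original: -$56.35 ÷ $139.13 ≈ -40.5%.

-40.5%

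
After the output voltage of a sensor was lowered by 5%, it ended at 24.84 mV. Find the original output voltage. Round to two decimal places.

26.15 mV

The overall multiplier applied was 0.95.
So the original output voltage was 24.84 ÷ 0.95 ≈ 26.15 mV.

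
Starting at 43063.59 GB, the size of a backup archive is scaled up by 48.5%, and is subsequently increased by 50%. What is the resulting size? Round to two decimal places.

48.5% increase: 43063.59 × 1.485 = 63949.43115.
After the 50% increase: 63949.43115 × 1.5 = 95924.146725 ≈ 95924.15.

95924.15 GB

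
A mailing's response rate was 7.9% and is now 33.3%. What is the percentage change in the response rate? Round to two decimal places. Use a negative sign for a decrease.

The change is 33.3 − 7.9 = 25.4 percentage points.
Relative to the original 7.9%, that is 25.4 ÷ 7.9 ≈ 321.52%.

321.52%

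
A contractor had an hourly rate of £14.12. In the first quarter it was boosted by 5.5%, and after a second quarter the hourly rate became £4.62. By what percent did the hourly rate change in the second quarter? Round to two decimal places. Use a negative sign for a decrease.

After the first quarter: £14.12 × 1.055 = £14.8966.
Second-quarter multiplier: £4.62 ÷ £14.8966 ≈ 0.310138.
That is a change of -68.99%.

-68.99%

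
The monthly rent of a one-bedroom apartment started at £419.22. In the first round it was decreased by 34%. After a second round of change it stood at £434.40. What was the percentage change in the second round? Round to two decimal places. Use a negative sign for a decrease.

After the first round: £419.22 × 0.66 = £276.6852.
Second-round multiplier: £434.40 ÷ £276.6852 ≈ 1.570015.
That is a change of 57.00%.

57.00%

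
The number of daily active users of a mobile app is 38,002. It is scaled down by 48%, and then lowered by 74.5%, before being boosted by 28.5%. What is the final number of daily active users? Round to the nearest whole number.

6,475

Each change multiplies by a factor: 0.52 × 0.255 × 1.285 = 0.170391.
38,002 × 0.170391 = 6475.198782 ≈ 6,475.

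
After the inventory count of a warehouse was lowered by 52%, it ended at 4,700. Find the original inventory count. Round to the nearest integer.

The overall multiplier applied was 0.48.
So the original inventory count was 4,700 ÷ 0.48 ≈ 9,792.

9,792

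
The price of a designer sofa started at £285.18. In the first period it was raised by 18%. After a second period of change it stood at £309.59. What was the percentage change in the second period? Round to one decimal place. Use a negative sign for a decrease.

-8.0%

After the first period: £285.18 × 1.18 = £336.5124.
Second-period multiplier: £309.59 ÷ £336.5124 ≈ 0.92.
That is a change of -8.0%.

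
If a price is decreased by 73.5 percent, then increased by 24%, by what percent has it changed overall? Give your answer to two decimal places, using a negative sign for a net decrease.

-67.14%

The combined multiplier is 0.265 × 1.24 = 0.3286.
That corresponds to a decrease of 67.14%.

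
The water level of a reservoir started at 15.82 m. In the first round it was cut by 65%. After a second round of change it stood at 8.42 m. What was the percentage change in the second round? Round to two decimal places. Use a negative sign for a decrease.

52.07%

After the first round: 15.82 × 0.35 = 5.537.
Second-round multiplier: 8.42 ÷ 5.537 ≈ 1.520679.
That is a change of 52.07%.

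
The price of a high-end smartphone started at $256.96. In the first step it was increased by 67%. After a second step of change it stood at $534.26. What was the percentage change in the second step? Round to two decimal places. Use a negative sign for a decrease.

24.50%

After the first step: $256.96 × 1.67 = $429.1232.
Second-step multiplier: $534.26 ÷ $429.1232 ≈ 1.245004.
That is a change of 24.50%.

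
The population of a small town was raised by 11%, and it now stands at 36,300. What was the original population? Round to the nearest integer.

The overall multiplier applied was 1.11.
So the original population was 36,300 ÷ 1.11 ≈ 32,703.

32,703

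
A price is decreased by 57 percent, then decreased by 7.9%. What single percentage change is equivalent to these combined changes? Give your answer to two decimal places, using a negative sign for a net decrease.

The combined multiplier is 0.43 × 0.921 = 0.39603.
That corresponds to a decrease of 60.40%.

-60.40%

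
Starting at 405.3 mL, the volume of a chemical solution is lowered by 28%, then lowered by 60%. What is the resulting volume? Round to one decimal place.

Each change multiplies by a factor: 0.72 × 0.4 = 0.288.
405.3 × 0.288 = 116.7264 ≈ 116.7.

116.7 mL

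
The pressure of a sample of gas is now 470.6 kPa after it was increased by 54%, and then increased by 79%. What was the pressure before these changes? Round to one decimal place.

170.7 kPa

The overall multiplier applied was 1.54 × 1.79 = 2.7566.
So the original pressure was 470.6 ÷ 2.7566 ≈ 170.7 kPa.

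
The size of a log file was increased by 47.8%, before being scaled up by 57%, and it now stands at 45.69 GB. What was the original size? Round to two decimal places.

19.69 GB

Undoing the 57% increase: 45.69 ÷ 1.57 ≈ 29.101911.
Undoing the 47.8% increase: 29.101911 ÷ 1.478 ≈ 19.69 GB.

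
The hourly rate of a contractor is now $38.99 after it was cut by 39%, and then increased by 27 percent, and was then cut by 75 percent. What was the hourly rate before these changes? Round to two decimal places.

Undoing the 75% decrease: $38.99 ÷ 0.25 = $155.96.
Undoing the 27% increase: $155.96 ÷ 1.27 ≈ $122.80315.
Undoing the 39% decrease: $122.80315 ÷ 0.61 ≈ $201.32.

$201.32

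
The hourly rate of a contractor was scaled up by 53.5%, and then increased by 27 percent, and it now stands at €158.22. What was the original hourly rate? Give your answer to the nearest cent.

The overall multiplier applied was 1.535 × 1.27 = 1.94945.
So the original hourly rate was €158.22 ÷ 1.94945 ≈ €81.16.

€81.16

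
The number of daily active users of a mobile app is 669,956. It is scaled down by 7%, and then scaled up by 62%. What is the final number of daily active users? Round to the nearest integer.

1,009,356

Apply the 7% decrease: 669,956 × 0.93 = 623059.08.
After the 62% increase: 623059.08 × 1.62 = 1009355.7096 ≈ 1,009,356.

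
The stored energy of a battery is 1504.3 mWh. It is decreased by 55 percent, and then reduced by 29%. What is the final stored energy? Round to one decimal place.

480.6 mWh

Each change multiplies by a factor: 0.45 × 0.71 = 0.3195.
1504.3 × 0.3195 = 480.62385 ≈ 480.6.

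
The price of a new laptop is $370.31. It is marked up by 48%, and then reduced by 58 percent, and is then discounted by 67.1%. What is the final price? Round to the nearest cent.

48% increase: $370.31 × 1.48 = $548.0588.
58% decrease: $548.0588 × 0.42 = $230.184696.
67.1% decrease: $230.184696 × 0.329 = $75.730764984 ≈ $75.73.

$75.73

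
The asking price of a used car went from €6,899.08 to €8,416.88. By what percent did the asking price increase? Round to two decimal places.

Change: €8,416.88 − €6,899.08 = €1,517.80.
Relative to the original: €1,517.80 ÷ €6,899.08 ≈ 22.00%.
So the asking price increased by 22.00%.

22.00%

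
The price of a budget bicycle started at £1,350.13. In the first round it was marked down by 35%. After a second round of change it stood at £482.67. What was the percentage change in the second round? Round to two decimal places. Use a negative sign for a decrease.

-45.00%

After the first round: £1,350.13 × 0.65 = £877.5845.
Second-round multiplier: £482.67 ÷ £877.5845 ≈ 0.549998.
That is a change of -45.00%.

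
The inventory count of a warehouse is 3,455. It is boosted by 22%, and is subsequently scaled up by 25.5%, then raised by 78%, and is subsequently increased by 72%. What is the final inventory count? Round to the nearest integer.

16,196

Apply the 22% increase: 3,455 × 1.22 = 4215.1.
After the 25.5% increase: 4215.1 × 1.255 = 5289.9505.
Apply the 78% increase: 5289.9505 × 1.78 = 9416.11189.
Apply the 72% increase: 9416.11189 × 1.72 = 16195.7124508 ≈ 16,196.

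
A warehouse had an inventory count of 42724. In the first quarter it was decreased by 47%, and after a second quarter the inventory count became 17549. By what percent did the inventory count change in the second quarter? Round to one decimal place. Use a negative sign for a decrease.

-22.5%

After the first quarter: 42724 × 0.53 = 22643.72.
Second-quarter multiplier: 17549 ÷ 22643.72 ≈ 0.77501.
That is a change of -22.5%.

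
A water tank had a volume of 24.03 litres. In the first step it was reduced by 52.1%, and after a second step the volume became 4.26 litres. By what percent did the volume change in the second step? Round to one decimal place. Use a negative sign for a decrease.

-63.0%

After the first step: 24.03 × 0.479 = 11.51037.
Second-step multiplier: 4.26 ÷ 11.51037 ≈ 0.3701.
That is a change of -63.0%.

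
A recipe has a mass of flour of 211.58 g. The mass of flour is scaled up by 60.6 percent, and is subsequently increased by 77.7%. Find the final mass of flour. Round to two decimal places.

After the 60.6% increase: 211.58 × 1.606 = 339.79748.
77.7% increase: 339.79748 × 1.777 = 603.82012196 ≈ 603.82.

603.82 g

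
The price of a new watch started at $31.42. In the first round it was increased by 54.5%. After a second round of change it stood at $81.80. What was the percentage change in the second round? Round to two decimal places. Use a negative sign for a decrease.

After the first round: $31.42 × 1.545 = $48.5439.
Second-round multiplier: $81.80 ÷ $48.5439 ≈ 1.685073.
That is a change of 68.51%.

68.51%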